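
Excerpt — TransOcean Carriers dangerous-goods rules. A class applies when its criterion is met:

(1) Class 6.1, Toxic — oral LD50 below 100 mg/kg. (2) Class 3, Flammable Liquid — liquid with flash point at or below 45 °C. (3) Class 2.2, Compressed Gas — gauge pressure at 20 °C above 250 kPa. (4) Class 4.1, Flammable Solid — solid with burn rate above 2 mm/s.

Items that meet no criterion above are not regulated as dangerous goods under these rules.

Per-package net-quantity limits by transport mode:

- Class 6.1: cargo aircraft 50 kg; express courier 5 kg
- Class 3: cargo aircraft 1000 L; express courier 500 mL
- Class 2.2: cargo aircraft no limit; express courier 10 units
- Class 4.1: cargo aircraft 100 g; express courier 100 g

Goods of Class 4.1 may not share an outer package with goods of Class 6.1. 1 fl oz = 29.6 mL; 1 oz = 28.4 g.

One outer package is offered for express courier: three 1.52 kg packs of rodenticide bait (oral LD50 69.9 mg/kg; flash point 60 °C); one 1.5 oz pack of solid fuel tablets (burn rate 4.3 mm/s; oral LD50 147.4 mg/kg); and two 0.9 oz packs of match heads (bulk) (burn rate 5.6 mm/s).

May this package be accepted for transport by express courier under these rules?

No

With oral LD50 69.9 mg/kg (< 100 mg/kg), the rodenticide bait falls in Class 6.1.
With burn rate 4.3 mm/s (> 2 mm/s), the solid fuel tablets fall in Class 4.1.
The match heads (bulk) have burn rate 5.6 mm/s, which is > 2 mm/s, so they are Class 4.1 (Flammable Solid).
Total Class 4.1: (one 1.5 oz pack = 42.6 g) + (two 0.9 oz packs = 51.12 g) = 93.72 g.
93.72 g is within the express courier limit of 100 g for Class 4.1.
Class 6.1 quantity: three 1.52 kg packs = 4.56 kg.
4.56 kg is within the express courier limit of 5 kg for Class 6.1.
Class 4.1 and Class 6.1 may not share an outer package.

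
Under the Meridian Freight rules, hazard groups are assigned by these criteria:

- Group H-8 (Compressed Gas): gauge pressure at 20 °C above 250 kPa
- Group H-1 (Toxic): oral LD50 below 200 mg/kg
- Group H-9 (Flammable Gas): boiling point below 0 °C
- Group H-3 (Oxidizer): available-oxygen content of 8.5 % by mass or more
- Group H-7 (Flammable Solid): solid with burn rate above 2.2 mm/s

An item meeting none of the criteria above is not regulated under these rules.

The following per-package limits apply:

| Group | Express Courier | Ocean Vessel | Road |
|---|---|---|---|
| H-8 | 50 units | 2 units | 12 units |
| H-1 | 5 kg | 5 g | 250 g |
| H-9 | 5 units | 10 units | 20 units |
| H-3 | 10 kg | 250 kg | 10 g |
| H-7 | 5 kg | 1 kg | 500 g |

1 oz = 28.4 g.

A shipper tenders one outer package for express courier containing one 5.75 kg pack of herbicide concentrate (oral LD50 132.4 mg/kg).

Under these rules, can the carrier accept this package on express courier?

No

With oral LD50 132.4 mg/kg (< 200 mg/kg), the herbicide concentrate falls in Group H-1.
Group H-1 quantity: 5.75 kg.
5.75 kg exceeds the express courier limit of 5 kg for Group H-1.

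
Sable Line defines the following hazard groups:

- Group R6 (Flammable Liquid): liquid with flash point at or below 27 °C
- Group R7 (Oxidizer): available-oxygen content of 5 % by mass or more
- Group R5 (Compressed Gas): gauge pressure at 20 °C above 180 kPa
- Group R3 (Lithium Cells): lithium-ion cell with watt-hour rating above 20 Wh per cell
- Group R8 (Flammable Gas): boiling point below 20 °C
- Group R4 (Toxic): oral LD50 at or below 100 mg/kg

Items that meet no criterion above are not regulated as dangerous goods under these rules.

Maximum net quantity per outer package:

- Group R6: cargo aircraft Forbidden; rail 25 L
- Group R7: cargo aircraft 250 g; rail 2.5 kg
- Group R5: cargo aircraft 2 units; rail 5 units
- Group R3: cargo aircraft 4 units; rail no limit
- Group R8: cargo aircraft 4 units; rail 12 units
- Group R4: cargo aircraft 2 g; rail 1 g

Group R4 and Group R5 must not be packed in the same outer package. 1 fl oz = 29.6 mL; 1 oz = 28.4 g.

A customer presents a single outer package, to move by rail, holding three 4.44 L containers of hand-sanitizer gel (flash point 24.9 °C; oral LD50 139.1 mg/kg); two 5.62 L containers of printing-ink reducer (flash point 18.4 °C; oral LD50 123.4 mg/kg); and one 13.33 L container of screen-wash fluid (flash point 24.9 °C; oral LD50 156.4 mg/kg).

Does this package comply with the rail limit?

With flash point 24.9 °C (≤ 27 °C), the hand-sanitizer gel falls in Group R6.
The printing-ink reducer has flash point 18.4 °C, which is ≤ 27 °C, so it is Group R6 (Flammable Liquid).
Flash point 24.9 °C meets the Group R6 criterion (Flammable Liquid), so the screen-wash fluid is Group R6.
Total Group R6: (three 4.44 L containers = 13.32 L) + (two 5.62 L containers = 11.24 L) + 13.33 L = 37.89 L.
37.89 L exceeds the rail limit of 25 L for Group R6.

No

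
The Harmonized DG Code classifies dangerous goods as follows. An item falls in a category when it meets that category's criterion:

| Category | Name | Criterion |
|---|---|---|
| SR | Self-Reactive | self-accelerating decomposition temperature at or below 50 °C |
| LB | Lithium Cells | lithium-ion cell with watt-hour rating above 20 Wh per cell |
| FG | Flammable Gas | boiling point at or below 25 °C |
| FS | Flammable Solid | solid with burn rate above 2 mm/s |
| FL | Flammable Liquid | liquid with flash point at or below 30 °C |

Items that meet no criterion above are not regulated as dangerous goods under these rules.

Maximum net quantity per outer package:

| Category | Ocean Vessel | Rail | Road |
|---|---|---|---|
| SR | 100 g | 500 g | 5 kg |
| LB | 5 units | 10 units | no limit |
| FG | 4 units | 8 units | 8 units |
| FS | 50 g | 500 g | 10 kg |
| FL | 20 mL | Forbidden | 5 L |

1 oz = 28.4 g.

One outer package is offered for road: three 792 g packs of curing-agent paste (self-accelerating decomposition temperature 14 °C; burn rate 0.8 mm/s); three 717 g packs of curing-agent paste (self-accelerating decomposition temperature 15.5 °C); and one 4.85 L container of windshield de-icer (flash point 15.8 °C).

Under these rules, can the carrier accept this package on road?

Self-accelerating decomposition temperature 14 °C meets the Category SR criterion (Self-Reactive), so the curing-agent paste is Category SR.
With self-accelerating decomposition temperature 15.5 °C (≤ 50 °C), the curing-agent paste falls in Category SR.
With flash point 15.8 °C (≤ 30 °C), the windshield de-icer falls in Category FL.
Category FL quantity: 4.85 L.
4.85 L ≤ 5 L (road limit, Category FL) — within limit.
Total Category SR: (three 792 g packs = 2.376 kg) + (three 717 g packs = 2.151 kg) = 4.527 kg.
That is within the Category SR road limit of 5 kg.
Every hazard category is within its road limit and no segregation rule is violated.

Yes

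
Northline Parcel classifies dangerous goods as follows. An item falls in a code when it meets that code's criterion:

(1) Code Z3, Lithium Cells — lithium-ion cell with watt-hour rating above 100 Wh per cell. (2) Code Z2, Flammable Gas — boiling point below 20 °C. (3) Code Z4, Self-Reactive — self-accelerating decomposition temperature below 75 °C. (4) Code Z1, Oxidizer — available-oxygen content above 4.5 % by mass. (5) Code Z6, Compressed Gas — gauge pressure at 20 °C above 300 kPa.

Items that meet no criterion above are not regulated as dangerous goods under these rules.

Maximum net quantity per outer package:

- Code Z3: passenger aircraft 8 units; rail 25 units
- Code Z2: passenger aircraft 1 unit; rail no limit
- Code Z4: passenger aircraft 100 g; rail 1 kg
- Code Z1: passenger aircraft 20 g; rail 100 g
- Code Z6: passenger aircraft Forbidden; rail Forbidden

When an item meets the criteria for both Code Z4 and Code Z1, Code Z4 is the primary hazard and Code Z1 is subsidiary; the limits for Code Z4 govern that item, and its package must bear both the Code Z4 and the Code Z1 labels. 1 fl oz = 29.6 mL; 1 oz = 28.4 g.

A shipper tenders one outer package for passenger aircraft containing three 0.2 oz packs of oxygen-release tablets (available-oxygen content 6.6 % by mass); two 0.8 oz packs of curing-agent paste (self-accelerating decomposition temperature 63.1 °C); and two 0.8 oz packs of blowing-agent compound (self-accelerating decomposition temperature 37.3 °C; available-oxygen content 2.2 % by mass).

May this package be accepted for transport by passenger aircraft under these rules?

The oxygen-release tablets have available-oxygen content 6.6 % by mass, which is > 4.5 % by mass, so they are Code Z1 (Oxidizer).
With self-accelerating decomposition temperature 63.1 °C (< 75 °C), the curing-agent paste falls in Code Z4.
The blowing-agent compound has self-accelerating decomposition temperature 37.3 °C, which is < 75 °C, so it is Code Z4 (Self-Reactive).
Total Code Z4: (two 0.8 oz packs = 45.44 g) + (two 0.8 oz packs = 45.44 g) = 90.88 g.
90.88 g is within the passenger aircraft limit of 100 g for Code Z4.
Code Z1 quantity: three 0.2 oz packs = 17.04 g.
That is within the Code Z1 passenger aircraft limit of 20 g.
Every hazard code is within its passenger aircraft limit and no segregation rule is violated.

Yes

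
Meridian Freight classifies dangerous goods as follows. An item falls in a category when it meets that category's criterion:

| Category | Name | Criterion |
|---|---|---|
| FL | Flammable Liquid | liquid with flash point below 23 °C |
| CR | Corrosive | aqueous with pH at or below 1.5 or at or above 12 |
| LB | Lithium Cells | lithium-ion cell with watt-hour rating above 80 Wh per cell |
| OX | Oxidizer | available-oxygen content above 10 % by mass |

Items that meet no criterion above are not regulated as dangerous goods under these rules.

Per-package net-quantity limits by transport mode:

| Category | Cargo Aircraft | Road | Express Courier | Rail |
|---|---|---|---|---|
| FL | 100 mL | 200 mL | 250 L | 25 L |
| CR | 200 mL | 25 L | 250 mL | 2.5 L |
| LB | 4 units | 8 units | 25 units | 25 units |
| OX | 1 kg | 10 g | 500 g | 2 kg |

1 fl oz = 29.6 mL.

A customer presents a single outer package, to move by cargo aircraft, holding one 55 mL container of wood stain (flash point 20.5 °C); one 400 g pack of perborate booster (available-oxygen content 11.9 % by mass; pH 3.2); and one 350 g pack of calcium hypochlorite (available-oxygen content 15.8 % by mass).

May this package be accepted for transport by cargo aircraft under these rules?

With flash point 20.5 °C (< 23 °C), the wood stain falls in Category FL.
Perborate booster: available-oxygen content 11.9 % by mass > 10 % by mass → Category OX (Oxidizer).
With available-oxygen content 15.8 % by mass (> 10 % by mass), the calcium hypochlorite falls in Category OX.
Total Category OX: 400 g + 350 g = 750 g.
750 g ≤ 1 kg (cargo aircraft limit, Category OX) — within limit.
Category FL quantity: 55 mL.
55 mL is within the cargo aircraft limit of 100 mL for Category FL.
Every hazard category is within its cargo aircraft limit and no segregation rule is violated.

Yes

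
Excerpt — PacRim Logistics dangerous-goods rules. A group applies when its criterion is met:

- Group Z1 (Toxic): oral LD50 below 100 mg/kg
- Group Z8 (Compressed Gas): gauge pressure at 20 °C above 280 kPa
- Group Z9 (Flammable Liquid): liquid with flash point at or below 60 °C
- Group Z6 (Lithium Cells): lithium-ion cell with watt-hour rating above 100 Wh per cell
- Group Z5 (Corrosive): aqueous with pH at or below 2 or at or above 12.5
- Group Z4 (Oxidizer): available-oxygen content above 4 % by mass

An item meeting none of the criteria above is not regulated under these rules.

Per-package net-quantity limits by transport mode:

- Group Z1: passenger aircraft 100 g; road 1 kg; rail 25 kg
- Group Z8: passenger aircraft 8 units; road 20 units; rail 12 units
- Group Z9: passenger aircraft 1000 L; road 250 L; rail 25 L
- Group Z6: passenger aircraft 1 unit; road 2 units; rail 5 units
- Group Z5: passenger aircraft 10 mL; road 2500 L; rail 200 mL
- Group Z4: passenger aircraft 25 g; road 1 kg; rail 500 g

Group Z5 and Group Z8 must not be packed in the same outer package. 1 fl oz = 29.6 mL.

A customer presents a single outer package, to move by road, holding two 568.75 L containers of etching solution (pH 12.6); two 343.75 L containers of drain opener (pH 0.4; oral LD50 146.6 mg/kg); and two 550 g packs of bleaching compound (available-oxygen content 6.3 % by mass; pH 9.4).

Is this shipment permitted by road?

No

The etching solution has pH 12.6, which is ≥ 12.5, so it is Group Z5 (Corrosive).
With pH 0.4 (≤ 2), the drain opener falls in Group Z5.
Available-oxygen content 6.3 % by mass meets the Group Z4 criterion (Oxidizer), so the bleaching compound is Group Z4.
Total Group Z5: (two 568.75 L containers = 1137.5 L) + (two 343.75 L containers = 687.5 L) = 1825 L.
1825 L ≤ 2500 L (road limit, Group Z5) — within limit.
Group Z4 quantity: two 550 g packs = 1.1 kg.
1.1 kg exceeds the road limit of 1 kg for Group Z4.
The segregation rule (Group Z5 with Group Z8) does not apply to Group Z5 with Group Z4.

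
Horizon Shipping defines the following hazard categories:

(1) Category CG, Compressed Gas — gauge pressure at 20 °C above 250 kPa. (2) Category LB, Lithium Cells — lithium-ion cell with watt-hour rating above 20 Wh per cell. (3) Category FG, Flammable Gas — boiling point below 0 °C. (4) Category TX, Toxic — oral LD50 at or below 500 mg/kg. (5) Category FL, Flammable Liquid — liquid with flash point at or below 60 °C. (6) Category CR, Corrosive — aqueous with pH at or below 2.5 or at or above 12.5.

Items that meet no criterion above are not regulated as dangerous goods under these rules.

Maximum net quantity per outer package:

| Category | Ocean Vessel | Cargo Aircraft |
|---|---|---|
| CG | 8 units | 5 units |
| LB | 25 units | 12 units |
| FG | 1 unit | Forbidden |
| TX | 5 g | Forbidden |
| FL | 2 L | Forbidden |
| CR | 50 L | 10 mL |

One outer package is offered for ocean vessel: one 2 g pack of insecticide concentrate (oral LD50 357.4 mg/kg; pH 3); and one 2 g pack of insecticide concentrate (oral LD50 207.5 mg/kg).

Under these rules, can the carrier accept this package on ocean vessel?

Oral LD50 357.4 mg/kg meets the Category TX criterion (Toxic), so the insecticide concentrate is Category TX.
With oral LD50 207.5 mg/kg (≤ 500 mg/kg), the insecticide concentrate falls in Category TX.
Total Category TX: 2 g + 2 g = 4 g.
4 g ≤ 5 g (ocean vessel limit, Category TX) — within limit.

Yes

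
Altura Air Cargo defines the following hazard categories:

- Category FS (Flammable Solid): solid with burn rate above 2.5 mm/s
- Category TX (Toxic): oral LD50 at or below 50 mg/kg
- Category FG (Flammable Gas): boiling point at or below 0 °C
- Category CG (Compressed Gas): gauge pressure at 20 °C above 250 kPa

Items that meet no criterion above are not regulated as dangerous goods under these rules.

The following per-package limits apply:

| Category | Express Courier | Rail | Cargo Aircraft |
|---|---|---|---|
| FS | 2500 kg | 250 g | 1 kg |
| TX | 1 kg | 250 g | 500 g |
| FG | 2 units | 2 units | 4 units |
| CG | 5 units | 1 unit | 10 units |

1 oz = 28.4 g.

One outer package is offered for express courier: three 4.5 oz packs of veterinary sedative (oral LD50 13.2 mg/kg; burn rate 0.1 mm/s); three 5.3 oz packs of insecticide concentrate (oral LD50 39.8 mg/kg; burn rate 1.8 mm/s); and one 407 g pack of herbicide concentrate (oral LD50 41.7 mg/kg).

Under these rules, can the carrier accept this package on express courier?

No

The veterinary sedative has oral LD50 13.2 mg/kg, which is ≤ 50 mg/kg, so it is Category TX (Toxic).
Insecticide concentrate: oral LD50 39.8 mg/kg ≤ 50 mg/kg → Category TX (Toxic).
The herbicide concentrate has oral LD50 41.7 mg/kg, which is ≤ 50 mg/kg, so it is Category TX (Toxic).
Total Category TX: (three 4.5 oz packs = 383.4 g) + (three 5.3 oz packs = 451.56 g) + 407 g = 1241.96 g.
That exceeds the Category TX express courier limit of 1 kg.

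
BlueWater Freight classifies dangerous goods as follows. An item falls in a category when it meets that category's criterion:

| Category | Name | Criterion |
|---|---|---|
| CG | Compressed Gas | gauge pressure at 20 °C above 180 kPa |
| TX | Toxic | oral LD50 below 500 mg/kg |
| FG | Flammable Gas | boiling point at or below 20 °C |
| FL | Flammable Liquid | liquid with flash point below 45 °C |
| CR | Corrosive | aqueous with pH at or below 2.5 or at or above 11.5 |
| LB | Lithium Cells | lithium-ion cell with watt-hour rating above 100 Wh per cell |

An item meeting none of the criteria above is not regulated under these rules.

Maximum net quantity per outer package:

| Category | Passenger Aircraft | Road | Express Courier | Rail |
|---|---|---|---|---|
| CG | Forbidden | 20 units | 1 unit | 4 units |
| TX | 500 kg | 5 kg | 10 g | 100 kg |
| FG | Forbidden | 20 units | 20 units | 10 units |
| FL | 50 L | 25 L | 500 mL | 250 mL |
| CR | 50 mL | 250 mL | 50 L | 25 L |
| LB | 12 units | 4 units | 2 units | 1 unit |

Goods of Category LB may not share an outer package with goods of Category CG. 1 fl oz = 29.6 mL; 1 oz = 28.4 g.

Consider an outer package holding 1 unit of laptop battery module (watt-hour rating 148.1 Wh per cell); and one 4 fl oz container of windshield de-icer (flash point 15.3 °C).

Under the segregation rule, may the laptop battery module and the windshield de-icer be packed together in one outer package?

Yes

The laptop battery module has watt-hour rating 148.1 Wh per cell, which is > 100 Wh per cell, so it is Category LB (Lithium Cells).
Windshield de-icer: flash point 15.3 °C < 45 °C → Category FL (Flammable Liquid).
No segregation rule bars Category LB with Category FL.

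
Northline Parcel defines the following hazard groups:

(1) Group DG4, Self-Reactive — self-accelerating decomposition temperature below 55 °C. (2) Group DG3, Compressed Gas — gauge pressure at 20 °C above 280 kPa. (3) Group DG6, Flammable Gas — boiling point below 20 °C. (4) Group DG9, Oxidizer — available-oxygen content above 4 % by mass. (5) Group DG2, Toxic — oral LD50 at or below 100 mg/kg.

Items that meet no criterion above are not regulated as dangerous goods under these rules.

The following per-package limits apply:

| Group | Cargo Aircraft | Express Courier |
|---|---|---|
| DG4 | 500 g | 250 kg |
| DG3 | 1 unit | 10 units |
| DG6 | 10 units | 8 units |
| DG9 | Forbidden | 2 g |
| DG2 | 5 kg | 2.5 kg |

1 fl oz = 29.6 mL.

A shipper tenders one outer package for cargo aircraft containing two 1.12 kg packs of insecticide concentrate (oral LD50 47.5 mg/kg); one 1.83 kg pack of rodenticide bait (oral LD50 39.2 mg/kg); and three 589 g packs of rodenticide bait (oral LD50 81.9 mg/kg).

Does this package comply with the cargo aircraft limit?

Insecticide concentrate: oral LD50 47.5 mg/kg ≤ 100 mg/kg → Group DG2 (Toxic).
Rodenticide bait: oral LD50 39.2 mg/kg ≤ 100 mg/kg → Group DG2 (Toxic).
Oral LD50 81.9 mg/kg meets the Group DG2 criterion (Toxic), so the rodenticide bait is Group DG2.
Group DG2 net quantity: (two 1.12 kg packs = 2.24 kg) + 1.83 kg + (three 589 g packs = 1.767 kg) = 5.837 kg.
5.837 kg exceeds the cargo aircraft limit of 5 kg for Group DG2.

No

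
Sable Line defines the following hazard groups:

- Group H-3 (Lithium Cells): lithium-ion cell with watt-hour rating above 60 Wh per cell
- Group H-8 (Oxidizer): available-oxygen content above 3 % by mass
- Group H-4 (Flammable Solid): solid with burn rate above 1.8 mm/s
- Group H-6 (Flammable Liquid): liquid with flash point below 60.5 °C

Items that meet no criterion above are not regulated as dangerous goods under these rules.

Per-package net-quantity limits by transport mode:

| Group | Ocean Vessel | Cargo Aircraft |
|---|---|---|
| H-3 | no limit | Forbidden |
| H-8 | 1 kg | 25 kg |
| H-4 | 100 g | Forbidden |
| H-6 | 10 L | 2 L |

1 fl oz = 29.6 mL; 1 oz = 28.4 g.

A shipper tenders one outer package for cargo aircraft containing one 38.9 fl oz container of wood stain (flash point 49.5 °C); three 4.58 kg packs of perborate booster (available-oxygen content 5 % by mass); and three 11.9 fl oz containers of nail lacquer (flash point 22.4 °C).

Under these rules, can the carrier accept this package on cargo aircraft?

Flash point 49.5 °C meets the Group H-6 criterion (Flammable Liquid), so the wood stain is Group H-6.
Available-oxygen content 5 % by mass meets the Group H-8 criterion (Oxidizer), so the perborate booster is Group H-8.
With flash point 22.4 °C (< 60.5 °C), the nail lacquer falls in Group H-6.
Group H-6 net quantity: (one 38.9 fl oz container = 1151.44 mL) + (three 11.9 fl oz containers = 1056.72 mL) = 2208.16 mL.
2208.16 mL > 2 L (cargo aircraft limit, Group H-6) — over the limit.
Group H-8 quantity: three 4.58 kg packs = 13.74 kg.
That is within the Group H-8 cargo aircraft limit of 25 kg.

No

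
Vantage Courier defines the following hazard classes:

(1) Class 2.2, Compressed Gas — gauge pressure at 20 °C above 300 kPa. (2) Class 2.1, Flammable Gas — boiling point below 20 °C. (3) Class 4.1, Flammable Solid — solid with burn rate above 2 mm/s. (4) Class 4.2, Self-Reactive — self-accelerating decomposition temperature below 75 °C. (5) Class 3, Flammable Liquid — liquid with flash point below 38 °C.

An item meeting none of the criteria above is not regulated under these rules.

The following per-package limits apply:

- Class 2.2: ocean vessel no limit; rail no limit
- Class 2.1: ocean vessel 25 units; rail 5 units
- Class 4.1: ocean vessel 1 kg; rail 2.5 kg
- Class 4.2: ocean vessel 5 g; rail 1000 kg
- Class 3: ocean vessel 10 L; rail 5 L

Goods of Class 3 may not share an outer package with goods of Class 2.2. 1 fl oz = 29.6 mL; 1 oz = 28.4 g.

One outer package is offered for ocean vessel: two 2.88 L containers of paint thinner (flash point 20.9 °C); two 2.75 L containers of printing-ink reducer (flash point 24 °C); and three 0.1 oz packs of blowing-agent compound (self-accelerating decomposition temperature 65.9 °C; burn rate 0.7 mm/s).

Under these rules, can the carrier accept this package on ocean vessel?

Flash point 20.9 °C meets the Class 3 criterion (Flammable Liquid), so the paint thinner is Class 3.
Flash point 24 °C meets the Class 3 criterion (Flammable Liquid), so the printing-ink reducer is Class 3.
Self-accelerating decomposition temperature 65.9 °C meets the Class 4.2 criterion (Self-Reactive), so the blowing-agent compound is Class 4.2.
Class 3 net quantity: (two 2.88 L containers = 5.76 L) + (two 2.75 L containers = 5.5 L) = 11.26 L.
That exceeds the Class 3 ocean vessel limit of 10 L.
Class 4.2 quantity: three 0.1 oz packs = 8.52 g.
8.52 g > 5 g (ocean vessel limit, Class 4.2) — over the limit.
The segregation rule (Class 3 with Class 2.2) does not apply to Class 3 with Class 4.2.

No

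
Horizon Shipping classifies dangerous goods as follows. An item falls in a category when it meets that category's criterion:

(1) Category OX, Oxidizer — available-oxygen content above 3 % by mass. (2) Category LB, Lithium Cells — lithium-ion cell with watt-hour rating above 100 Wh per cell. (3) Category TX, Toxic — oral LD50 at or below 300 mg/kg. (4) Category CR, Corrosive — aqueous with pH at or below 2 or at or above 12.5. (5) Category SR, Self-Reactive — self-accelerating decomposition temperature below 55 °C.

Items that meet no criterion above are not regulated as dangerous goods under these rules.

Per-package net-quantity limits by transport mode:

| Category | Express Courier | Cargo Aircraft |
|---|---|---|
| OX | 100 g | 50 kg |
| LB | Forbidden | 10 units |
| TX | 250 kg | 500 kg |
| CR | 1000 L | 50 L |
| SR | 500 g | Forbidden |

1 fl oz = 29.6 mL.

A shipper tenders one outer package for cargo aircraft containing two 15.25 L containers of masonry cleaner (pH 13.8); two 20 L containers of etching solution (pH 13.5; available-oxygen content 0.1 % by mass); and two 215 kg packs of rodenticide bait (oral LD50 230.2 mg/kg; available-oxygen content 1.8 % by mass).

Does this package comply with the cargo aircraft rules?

No

The masonry cleaner has pH 13.8, which is ≥ 12.5, so it is Category CR (Corrosive).
pH 13.5 meets the Category CR criterion (Corrosive), so the etching solution is Category CR.
Rodenticide bait: oral LD50 230.2 mg/kg ≤ 300 mg/kg → Category TX (Toxic).
Category CR net quantity: (two 15.25 L containers = 30.5 L) + (two 20 L containers = 40 L) = 70.5 L.
70.5 L exceeds the cargo aircraft limit of 50 L for Category CR.
Category TX quantity: two 215 kg packs = 430 kg.
430 kg ≤ 500 kg (cargo aircraft limit, Category TX) — within limit.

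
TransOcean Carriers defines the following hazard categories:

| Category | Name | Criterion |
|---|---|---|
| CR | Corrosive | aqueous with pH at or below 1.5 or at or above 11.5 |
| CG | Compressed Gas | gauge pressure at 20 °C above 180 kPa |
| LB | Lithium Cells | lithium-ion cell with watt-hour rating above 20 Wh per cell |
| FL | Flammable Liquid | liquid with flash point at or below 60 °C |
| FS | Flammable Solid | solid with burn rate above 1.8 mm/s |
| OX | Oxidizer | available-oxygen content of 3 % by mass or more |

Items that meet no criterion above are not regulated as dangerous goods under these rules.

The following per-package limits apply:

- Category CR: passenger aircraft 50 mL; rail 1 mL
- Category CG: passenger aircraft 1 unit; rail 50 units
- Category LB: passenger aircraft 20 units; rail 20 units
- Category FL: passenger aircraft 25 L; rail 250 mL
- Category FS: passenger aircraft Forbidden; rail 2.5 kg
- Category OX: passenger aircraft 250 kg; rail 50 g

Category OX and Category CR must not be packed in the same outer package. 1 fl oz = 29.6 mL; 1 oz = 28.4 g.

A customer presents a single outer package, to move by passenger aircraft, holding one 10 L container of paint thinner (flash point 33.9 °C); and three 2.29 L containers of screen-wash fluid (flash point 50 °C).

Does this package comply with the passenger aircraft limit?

Yes

Paint thinner: flash point 33.9 °C ≤ 60 °C → Category FL (Flammable Liquid).
Screen-wash fluid: flash point 50 °C ≤ 60 °C → Category FL (Flammable Liquid).
Category FL net quantity: 10 L + (three 2.29 L containers = 6.87 L) = 16.87 L.
16.87 L is within the passenger aircraft limit of 25 L for Category FL.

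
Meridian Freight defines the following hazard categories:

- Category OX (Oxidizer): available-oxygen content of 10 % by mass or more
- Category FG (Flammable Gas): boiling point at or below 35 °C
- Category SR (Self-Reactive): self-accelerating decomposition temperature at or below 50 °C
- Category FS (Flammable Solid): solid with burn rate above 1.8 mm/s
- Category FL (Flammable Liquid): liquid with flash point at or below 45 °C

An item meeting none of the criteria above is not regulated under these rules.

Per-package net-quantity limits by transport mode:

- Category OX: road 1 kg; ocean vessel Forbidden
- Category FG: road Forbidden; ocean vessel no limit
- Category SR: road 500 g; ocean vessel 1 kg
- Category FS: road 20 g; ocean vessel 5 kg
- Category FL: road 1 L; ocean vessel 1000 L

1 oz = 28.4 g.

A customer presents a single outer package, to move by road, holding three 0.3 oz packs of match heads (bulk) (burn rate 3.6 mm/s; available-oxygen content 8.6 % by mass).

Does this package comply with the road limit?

No

Burn rate 3.6 mm/s meets the Category FS criterion (Flammable Solid), so the match heads (bulk) are Category FS.
Category FS quantity: three 0.3 oz packs = 25.56 g.
25.56 g > 20 g (road limit, Category FS) — over the limit.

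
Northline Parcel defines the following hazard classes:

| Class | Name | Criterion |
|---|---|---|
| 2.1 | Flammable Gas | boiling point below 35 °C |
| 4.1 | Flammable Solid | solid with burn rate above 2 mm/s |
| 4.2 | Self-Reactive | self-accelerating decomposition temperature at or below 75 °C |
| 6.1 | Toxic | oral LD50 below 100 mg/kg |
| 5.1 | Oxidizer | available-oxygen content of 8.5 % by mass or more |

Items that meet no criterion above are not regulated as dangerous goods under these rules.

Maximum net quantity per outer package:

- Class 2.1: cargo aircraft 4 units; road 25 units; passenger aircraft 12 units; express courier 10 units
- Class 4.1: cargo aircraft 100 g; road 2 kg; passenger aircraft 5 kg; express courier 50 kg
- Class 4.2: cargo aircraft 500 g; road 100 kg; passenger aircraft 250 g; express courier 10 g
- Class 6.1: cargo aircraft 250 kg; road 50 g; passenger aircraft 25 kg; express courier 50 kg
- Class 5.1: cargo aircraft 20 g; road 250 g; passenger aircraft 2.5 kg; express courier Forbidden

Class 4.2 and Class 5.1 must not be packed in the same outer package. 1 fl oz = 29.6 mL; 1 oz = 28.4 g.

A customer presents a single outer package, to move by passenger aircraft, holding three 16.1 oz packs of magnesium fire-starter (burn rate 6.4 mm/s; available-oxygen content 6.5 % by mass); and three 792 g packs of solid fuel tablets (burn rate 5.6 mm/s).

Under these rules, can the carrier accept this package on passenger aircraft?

Yes

The magnesium fire-starter has burn rate 6.4 mm/s, which is > 2 mm/s, so it is Class 4.1 (Flammable Solid).
With burn rate 5.6 mm/s (> 2 mm/s), the solid fuel tablets fall in Class 4.1.
Total Class 4.1: (three 16.1 oz packs = 1371.72 g) + (three 792 g packs = 2.376 kg) = 3747.72 g.
3747.72 g ≤ 5 kg (passenger aircraft limit, Class 4.1) — within limit.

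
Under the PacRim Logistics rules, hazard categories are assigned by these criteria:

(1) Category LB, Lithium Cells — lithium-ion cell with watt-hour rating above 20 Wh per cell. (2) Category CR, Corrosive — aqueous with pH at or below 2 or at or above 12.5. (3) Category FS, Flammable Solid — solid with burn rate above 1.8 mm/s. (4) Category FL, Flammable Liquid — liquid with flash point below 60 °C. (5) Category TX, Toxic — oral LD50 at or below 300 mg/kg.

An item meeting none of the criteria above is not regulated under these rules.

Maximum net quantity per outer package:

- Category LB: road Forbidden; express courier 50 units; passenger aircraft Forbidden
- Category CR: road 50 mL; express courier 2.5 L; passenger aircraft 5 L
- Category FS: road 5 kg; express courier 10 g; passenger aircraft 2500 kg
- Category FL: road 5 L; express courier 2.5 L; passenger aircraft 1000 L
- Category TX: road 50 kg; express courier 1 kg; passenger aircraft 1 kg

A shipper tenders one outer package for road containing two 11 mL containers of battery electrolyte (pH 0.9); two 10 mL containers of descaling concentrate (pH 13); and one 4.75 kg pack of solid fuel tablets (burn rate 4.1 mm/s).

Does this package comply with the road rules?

Battery electrolyte: pH 0.9 ≤ 2 → Category CR (Corrosive).
pH 13 meets the Category CR criterion (Corrosive), so the descaling concentrate is Category CR.
Solid fuel tablets: burn rate 4.1 mm/s > 1.8 mm/s → Category FS (Flammable Solid).
Total Category CR: (two 11 mL containers = 22 mL) + (two 10 mL containers = 20 mL) = 42 mL.
42 mL ≤ 50 mL (road limit, Category CR) — within limit.
Category FS quantity: 4.75 kg.
4.75 kg is within the road limit of 5 kg for Category FS.
Every hazard category is within its road limit and no segregation rule is violated.

Yes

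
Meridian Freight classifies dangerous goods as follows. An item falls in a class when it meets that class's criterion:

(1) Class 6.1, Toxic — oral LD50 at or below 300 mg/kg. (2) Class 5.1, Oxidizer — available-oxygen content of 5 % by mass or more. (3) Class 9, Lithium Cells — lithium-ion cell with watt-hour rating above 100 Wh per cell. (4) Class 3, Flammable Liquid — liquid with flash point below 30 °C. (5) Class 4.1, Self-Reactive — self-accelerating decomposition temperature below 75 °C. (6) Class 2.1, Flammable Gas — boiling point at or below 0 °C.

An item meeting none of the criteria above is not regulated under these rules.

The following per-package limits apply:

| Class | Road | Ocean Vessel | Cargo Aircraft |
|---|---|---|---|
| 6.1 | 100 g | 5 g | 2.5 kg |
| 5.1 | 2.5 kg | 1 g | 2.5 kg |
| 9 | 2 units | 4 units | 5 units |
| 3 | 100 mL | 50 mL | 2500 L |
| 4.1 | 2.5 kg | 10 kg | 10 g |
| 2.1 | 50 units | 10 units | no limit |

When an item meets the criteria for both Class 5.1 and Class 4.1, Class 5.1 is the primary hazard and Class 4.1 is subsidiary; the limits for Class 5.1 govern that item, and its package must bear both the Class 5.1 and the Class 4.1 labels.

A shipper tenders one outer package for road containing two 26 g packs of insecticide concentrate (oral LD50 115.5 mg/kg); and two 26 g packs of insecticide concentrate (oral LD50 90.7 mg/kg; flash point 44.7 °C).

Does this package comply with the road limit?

No

Oral LD50 115.5 mg/kg meets the Class 6.1 criterion (Toxic), so the insecticide concentrate is Class 6.1.
Oral LD50 90.7 mg/kg meets the Class 6.1 criterion (Toxic), so the insecticide concentrate is Class 6.1.
Class 6.1 net quantity: (two 26 g packs = 52 g) + (two 26 g packs = 52 g) = 104 g.
That exceeds the Class 6.1 road limit of 100 g.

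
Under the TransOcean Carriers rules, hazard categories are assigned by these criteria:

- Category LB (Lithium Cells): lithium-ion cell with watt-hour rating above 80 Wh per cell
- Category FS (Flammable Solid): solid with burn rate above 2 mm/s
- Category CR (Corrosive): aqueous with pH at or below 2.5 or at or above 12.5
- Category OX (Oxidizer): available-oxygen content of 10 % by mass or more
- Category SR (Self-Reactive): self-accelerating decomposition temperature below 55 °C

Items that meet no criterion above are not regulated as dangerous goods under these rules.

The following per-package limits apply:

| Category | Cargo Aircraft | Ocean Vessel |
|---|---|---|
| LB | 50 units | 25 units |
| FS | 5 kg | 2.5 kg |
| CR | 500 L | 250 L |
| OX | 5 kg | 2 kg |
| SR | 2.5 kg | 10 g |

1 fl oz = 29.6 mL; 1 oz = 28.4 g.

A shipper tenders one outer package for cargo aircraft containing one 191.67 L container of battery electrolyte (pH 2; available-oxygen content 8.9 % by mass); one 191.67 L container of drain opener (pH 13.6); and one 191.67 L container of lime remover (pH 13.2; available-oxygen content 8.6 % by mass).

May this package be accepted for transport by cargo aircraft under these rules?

No

pH 2 meets the Category CR criterion (Corrosive), so the battery electrolyte is Category CR.
The drain opener has pH 13.6, which is ≥ 12.5, so it is Category CR (Corrosive).
The lime remover has pH 13.2, which is ≥ 12.5, so it is Category CR (Corrosive).
Total Category CR: 191.67 L + 191.67 L + 191.67 L = 575.01 L.
575.01 L exceeds the cargo aircraft limit of 500 L for Category CR.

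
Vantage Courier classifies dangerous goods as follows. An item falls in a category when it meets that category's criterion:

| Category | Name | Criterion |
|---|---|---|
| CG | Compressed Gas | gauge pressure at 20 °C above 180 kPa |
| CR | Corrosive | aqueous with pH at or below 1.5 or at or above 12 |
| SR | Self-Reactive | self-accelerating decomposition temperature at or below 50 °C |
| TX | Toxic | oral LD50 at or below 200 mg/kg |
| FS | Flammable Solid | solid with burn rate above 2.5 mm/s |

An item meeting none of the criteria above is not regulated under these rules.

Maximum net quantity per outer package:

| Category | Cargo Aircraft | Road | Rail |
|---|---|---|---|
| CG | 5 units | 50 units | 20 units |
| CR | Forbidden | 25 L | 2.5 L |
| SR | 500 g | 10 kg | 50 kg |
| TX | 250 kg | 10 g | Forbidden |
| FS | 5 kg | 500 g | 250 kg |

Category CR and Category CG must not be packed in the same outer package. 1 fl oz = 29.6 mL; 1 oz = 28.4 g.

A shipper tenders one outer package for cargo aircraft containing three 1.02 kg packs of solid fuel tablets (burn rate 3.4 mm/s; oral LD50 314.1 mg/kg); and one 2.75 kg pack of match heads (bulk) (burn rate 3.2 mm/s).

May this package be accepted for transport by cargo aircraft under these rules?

Solid fuel tablets: burn rate 3.4 mm/s > 2.5 mm/s → Category FS (Flammable Solid).
The match heads (bulk) have burn rate 3.2 mm/s, which is > 2.5 mm/s, so they are Category FS (Flammable Solid).
Category FS net quantity: (three 1.02 kg packs = 3.06 kg) + 2.75 kg = 5.81 kg.
That exceeds the Category FS cargo aircraft limit of 5 kg.

No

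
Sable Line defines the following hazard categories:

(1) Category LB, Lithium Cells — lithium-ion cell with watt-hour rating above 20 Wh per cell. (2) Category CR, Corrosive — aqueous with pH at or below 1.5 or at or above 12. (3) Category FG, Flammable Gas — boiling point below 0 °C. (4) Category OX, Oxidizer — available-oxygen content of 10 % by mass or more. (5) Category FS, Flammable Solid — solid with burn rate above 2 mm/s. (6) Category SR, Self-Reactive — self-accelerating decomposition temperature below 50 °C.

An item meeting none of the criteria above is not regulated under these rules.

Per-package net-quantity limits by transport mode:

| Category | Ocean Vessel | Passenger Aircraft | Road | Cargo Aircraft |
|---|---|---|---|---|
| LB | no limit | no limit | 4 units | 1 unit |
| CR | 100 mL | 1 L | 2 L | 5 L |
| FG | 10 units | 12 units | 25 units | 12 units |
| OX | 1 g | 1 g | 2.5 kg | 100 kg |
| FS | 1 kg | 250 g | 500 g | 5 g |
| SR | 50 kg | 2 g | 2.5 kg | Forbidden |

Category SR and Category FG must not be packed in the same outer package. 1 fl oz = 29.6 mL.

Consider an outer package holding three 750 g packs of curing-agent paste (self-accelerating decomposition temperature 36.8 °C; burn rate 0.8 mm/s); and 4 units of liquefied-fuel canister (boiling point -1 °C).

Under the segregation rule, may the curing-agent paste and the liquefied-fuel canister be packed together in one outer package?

With self-accelerating decomposition temperature 36.8 °C (< 50 °C), the curing-agent paste falls in Category SR.
Boiling point -1 °C meets the Category FG criterion (Flammable Gas), so the liquefied-fuel canister is Category FG.
Category SR and Category FG may not share an outer package.

No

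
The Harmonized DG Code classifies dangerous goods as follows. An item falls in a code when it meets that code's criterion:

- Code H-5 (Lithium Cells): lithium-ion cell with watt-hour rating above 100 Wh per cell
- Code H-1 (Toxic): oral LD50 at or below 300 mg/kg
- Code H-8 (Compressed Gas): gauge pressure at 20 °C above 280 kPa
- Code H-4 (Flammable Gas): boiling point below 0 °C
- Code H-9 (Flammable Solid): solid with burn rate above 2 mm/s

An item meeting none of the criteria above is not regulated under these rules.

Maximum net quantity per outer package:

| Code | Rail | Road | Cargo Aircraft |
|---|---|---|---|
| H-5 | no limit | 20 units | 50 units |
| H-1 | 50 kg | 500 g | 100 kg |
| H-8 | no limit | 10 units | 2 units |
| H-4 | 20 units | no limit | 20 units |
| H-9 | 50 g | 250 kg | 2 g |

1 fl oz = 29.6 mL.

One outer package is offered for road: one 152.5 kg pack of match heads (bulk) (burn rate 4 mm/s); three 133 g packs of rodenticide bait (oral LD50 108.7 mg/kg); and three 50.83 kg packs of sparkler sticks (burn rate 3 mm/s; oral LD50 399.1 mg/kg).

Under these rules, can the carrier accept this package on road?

The match heads (bulk) have burn rate 4 mm/s, which is > 2 mm/s, so they are Code H-9 (Flammable Solid).
With oral LD50 108.7 mg/kg (≤ 300 mg/kg), the rodenticide bait falls in Code H-1.
The sparkler sticks have burn rate 3 mm/s, which is > 2 mm/s, so they are Code H-9 (Flammable Solid).
Code H-9 net quantity: 152.5 kg + (three 50.83 kg packs = 152.49 kg) = 304.99 kg.
304.99 kg exceeds the road limit of 250 kg for Code H-9.
Code H-1 quantity: three 133 g packs = 399 g.
399 g is within the road limit of 500 g for Code H-1.

No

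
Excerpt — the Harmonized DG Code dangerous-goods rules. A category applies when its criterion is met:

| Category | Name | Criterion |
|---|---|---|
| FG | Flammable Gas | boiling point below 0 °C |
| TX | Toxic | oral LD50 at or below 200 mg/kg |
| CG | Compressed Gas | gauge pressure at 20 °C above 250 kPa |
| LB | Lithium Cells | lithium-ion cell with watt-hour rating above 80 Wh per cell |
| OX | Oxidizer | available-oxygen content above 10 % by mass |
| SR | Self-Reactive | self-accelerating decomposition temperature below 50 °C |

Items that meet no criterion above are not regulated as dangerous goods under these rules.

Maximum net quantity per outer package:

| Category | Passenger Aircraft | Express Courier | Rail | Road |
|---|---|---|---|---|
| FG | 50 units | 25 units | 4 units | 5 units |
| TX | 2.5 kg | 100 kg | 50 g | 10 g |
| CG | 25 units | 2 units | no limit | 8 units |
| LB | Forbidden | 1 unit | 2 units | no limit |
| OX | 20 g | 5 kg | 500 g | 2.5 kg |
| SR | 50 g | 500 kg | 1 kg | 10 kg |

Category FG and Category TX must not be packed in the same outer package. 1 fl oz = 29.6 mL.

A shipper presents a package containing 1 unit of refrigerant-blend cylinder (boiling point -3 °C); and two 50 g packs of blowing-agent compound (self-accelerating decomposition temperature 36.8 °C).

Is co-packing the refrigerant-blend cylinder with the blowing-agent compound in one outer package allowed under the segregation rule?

Yes

The refrigerant-blend cylinder has boiling point -3 °C, which is < 0 °C, so it is Category FG (Flammable Gas).
Blowing-agent compound: self-accelerating decomposition temperature 36.8 °C < 50 °C → Category SR (Self-Reactive).
No segregation rule bars Category FG with Category SR.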